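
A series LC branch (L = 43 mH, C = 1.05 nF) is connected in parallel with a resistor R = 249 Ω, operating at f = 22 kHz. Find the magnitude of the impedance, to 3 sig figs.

241 Ω

ω = 2πf = 138200 rad/s
X_L = ωL = 5940 Ω
X_C = 1/(ωC) = 6890 Ω
Branch 1: Z₁ = R = 249 Ω
Branch 2 (series LC): Z₂ = j(X_L − X_C) = −j946 Ω
Parallel: Z = Z₁Z₂/(Z₁+Z₂), |Z| = 241 Ω, ∠Z = -14.7°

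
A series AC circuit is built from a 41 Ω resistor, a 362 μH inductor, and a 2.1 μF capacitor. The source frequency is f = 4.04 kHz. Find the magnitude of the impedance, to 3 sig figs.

42.1 Ω

ω = 2πf = 25380 rad/s
X_L = ωL = 9.19 Ω
X_C = 1/(ωC) = 18.8 Ω
Net reactance X = X_L − X_C = -9.57 Ω
Z = 41.0 − j9.57 Ω
|Z| = √(41.0² + 9.57²) = 42.1 Ω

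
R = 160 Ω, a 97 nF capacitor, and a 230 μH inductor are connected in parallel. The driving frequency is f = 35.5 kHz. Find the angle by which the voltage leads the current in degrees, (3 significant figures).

ω = 2πf = 223100 rad/s
X_L = ωL = 51.3 Ω
X_C = 1/(ωC) = 46.2 Ω
Parallel: admittances add. Y = 1/R + 1/(jωL) + jωC
Y = (0.00625 + j0.00214) S
|Y| = 0.00661 S → |Z| = 1/|Y| = 151 Ω, ∠Z = −∠Y = -18.9°

-18.9°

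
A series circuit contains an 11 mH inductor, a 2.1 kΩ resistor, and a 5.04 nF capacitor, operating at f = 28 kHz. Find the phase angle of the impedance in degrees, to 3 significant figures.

21.0°

ω = 2πf = 175900 rad/s
X_L = ωL = 1940 Ω
X_C = 1/(ωC) = 1130 Ω
Net reactance X = X_L − X_C = 807 Ω
Z = 2100 + j807 Ω
|Z| = √(2100² + 807²) = 2250 Ω
∠Z = arctan(807/2100) = 21.0°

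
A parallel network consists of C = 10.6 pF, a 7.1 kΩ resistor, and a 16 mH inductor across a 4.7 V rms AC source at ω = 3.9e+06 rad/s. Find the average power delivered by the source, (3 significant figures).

3.11 mW

X_L = ωL = 62400 Ω
X_C = 1/(ωC) = 24200 Ω
Parallel: admittances add. Y = 1/R + 1/(jωL) + jωC
Y = (0.000141 + j2.53e-05) S
|Y| = 0.000143 S → |Z| = 1/|Y| = 6990 Ω, ∠Z = −∠Y = -10.2°
I = V/|Z| = 673 μA
P = VI cos φ = 4.7 × 0.000673 × cos(-10.2°) = 3.11 mW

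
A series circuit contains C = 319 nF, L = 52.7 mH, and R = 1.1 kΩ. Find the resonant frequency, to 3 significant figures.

1.23 kHz

ω₀ = 1/√(LC) = 1/√(0.0527 × 3.19e-07) = 7713 rad/s
f₀ = ω₀/(2π) = 1.23 kHz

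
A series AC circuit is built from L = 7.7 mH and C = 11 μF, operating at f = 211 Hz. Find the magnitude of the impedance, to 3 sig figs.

ω = 2πf = 1326 rad/s
X_L = ωL = 10.2 Ω
X_C = 1/(ωC) = 68.6 Ω
Net reactance X = X_L − X_C = -58.4 Ω
Z = − j58.4 Ω
|Z| = √(0² + 58.4²) = 58.4 Ω

58.4 Ω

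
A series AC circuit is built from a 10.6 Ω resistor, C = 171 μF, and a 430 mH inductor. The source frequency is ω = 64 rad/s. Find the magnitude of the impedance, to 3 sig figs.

64.7 Ω

X_L = ωL = 27.5 Ω
X_C = 1/(ωC) = 91.4 Ω
Net reactance X = X_L − X_C = -63.9 Ω
Z = 10.6 − j63.9 Ω
|Z| = √(10.6² + 63.9²) = 64.7 Ω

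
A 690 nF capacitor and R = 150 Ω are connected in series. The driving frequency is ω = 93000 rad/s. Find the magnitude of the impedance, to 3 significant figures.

X_C = 1/(ωC) = 15.6 Ω
Z = 150 − j15.6 Ω
|Z| = √(150² + 15.6²) = 151 Ω

151 Ω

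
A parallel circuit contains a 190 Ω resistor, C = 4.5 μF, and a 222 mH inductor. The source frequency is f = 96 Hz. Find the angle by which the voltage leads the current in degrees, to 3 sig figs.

42.1°

ω = 2πf = 603.2 rad/s
X_L = ωL = 134 Ω
X_C = 1/(ωC) = 368 Ω
Parallel: admittances add. Y = 1/R + 1/(jωL) + jωC
Y = (0.00526 − j0.00475) S
|Y| = 0.00709 S → |Z| = 1/|Y| = 141 Ω, ∠Z = −∠Y = 42.1°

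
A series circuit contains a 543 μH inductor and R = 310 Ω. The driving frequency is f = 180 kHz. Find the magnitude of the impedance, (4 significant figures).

ω = 2πf = 1.131e+06 rad/s
X_L = ωL = 614.1 Ω
Z = 310.0 + j614.1 Ω
|Z| = √(310.0² + 614.1²) = 687.9 Ω

687.9 Ω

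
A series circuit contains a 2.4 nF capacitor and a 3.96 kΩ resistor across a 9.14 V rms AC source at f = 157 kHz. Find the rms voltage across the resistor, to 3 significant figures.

9.09 V

ω = 2πf = 986500 rad/s
X_C = 1/(ωC) = 422 Ω
Z = 3960 − j422 Ω
|Z| = √(3960² + 422²) = 3980 Ω
I = V/|Z| = 2.30 mA
V_R = I·|Z_R| = 0.00230 × 3960 = 9.09 V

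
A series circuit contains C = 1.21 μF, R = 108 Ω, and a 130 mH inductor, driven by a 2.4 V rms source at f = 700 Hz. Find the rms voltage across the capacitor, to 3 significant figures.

1.13 V

ω = 2πf = 4398 rad/s
X_L = ωL = 572 Ω
X_C = 1/(ωC) = 188 Ω
Net reactance X = X_L − X_C = 384 Ω
Z = 108 + j384 Ω
|Z| = √(108² + 384²) = 399 Ω
I = V/|Z| = 6.02 mA
V_C = I·|Z_C| = 0.00602 × 188 = 1.13 V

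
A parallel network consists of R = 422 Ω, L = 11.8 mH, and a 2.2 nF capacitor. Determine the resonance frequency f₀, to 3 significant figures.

ω₀ = 1/√(LC) = 1/√(0.0118 × 2.2e-09) = 196300 rad/s
f₀ = ω₀/(2π) = 31.2 kHz

31.2 kHz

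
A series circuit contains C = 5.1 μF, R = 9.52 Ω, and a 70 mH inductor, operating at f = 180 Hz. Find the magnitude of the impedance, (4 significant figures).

94.68 Ω

ω = 2πf = 1131 rad/s
X_L = ωL = 79.17 Ω
X_C = 1/(ωC) = 173.4 Ω
Net reactance X = X_L − X_C = -94.20 Ω
Z = 9.520 − j94.20 Ω
|Z| = √(9.520² + 94.20²) = 94.68 Ω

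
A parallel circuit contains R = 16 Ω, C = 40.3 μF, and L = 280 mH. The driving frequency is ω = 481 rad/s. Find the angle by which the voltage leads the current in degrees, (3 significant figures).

X_L = ωL = 135 Ω
X_C = 1/(ωC) = 51.6 Ω
Parallel: admittances add. Y = 1/R + 1/(jωL) + jωC
Y = (0.0625 + j0.0120) S
|Y| = 0.0636 S → |Z| = 1/|Y| = 15.7 Ω, ∠Z = −∠Y = -10.8°

-10.8°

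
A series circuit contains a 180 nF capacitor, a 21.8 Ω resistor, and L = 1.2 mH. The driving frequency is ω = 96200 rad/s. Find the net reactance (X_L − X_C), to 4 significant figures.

X_L = ωL = 115.4 Ω
X_C = 1/(ωC) = 57.75 Ω
X = 115.4 − 57.75 = 57.69 Ω

57.69 Ω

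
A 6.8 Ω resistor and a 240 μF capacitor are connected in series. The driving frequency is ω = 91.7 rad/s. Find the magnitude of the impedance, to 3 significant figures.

X_C = 1/(ωC) = 45.4 Ω
Z = 6.80 − j45.4 Ω
|Z| = √(6.80² + 45.4²) = 45.9 Ω

45.9 Ω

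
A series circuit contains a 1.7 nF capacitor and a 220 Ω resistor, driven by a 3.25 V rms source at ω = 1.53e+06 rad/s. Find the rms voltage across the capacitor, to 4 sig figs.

X_C = 1/(ωC) = 384.5 Ω
Z = 220.0 − j384.5 Ω
|Z| = √(220.0² + 384.5²) = 443.0 Ω
I = V/|Z| = 7.337 mA
V_C = I·|Z_C| = 0.007337 × 384.5 = 2.821 V

2.821 V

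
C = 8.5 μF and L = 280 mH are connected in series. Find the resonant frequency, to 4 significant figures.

ω₀ = 1/√(LC) = 1/√(0.28 × 8.5e-06) = 648.2 rad/s
f₀ = ω₀/(2π) = 103.2 Hz

103.2 Hz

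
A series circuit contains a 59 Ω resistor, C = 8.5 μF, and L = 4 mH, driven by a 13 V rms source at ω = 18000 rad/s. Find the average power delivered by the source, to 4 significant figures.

1.284 W

X_L = ωL = 72.00 Ω
X_C = 1/(ωC) = 6.536 Ω
Net reactance X = X_L − X_C = 65.46 Ω
Z = 59.00 + j65.46 Ω
|Z| = √(59.00² + 65.46²) = 88.13 Ω
∠Z = arctan(65.46/59.00) = 47.97°
I = V/|Z| = 147.5 mA
P = VI cos φ = 13 × 0.1475 × cos(47.97°) = 1.284 W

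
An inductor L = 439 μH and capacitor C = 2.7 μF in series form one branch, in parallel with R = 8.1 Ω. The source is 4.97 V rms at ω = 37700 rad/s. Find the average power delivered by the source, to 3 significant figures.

X_L = ωL = 16.6 Ω
X_C = 1/(ωC) = 9.82 Ω
Branch 1: Z₁ = R = 8.10 Ω
Branch 2 (series LC): Z₂ = j(X_L − X_C) = j6.73 Ω
Parallel: Z = Z₁Z₂/(Z₁+Z₂), |Z| = 5.17 Ω, ∠Z = 50.3°
I = V/|Z| = 960 mA
P = VI cos φ = 4.97 × 0.960 × cos(50.3°) = 3.05 W

3.05 W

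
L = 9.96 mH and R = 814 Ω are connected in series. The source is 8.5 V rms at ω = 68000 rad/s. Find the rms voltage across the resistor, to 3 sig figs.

X_L = ωL = 677 Ω
Z = 814 + j677 Ω
|Z| = √(814² + 677²) = 1060 Ω
I = V/|Z| = 8.03 mA
V_R = I·|Z_R| = 0.00803 × 814 = 6.53 V

6.53 V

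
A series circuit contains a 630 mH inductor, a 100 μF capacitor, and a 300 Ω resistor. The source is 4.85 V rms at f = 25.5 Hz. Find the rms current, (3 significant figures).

16.0 mA

ω = 2πf = 160.2 rad/s
X_L = ωL = 101 Ω
X_C = 1/(ωC) = 62.4 Ω
Net reactance X = X_L − X_C = 38.5 Ω
Z = 300 + j38.5 Ω
|Z| = √(300² + 38.5²) = 302 Ω
I = V/|Z| = 4.85/302 = 16.0 mA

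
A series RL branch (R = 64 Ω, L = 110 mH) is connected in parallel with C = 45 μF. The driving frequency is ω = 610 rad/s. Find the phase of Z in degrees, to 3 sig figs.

X_L = ωL = 67.1 Ω
X_C = 1/(ωC) = 36.4 Ω
Branch 1 (R+jX_L): Z₁ = 64.0 + j67.1 Ω, |Z₁| = 92.7 Ω
Branch 2 (−jX_C): Z₂ = −j36.4 Ω
Parallel: Z = Z₁Z₂/(Z₁+Z₂), |Z| = 47.6 Ω, ∠Z = -69.3°

-69.3°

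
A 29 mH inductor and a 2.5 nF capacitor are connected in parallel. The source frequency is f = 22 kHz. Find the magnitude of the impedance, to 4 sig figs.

10400 Ω

ω = 2πf = 138200 rad/s
X_L = ωL = 4009 Ω
X_C = 1/(ωC) = 2894 Ω
Parallel: admittances add. Y = 1/(jωL) + jωC
Y = (0 + j9.612e-05) S
|Y| = 9.612e-05 S → |Z| = 1/|Y| = 10400 Ω, ∠Z = −∠Y = -90.00°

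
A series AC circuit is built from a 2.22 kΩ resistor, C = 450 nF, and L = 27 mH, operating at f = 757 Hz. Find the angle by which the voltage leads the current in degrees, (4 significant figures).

ω = 2πf = 4756 rad/s
X_L = ωL = 128.4 Ω
X_C = 1/(ωC) = 467.2 Ω
Net reactance X = X_L − X_C = -338.8 Ω
Z = 2220 − j338.8 Ω
|Z| = √(2220² + 338.8²) = 2246 Ω
∠Z = arctan(-338.8/2220) = -8.677°

-8.677°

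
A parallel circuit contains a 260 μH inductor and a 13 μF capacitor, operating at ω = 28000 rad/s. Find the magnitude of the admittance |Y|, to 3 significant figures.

227 mS

X_L = ωL = 7.28 Ω
X_C = 1/(ωC) = 2.75 Ω
Parallel: admittances add. Y = 1/(jωL) + jωC
Y = (0 + j0.227) S
|Y| = 0.227 S → |Z| = 1/|Y| = 4.41 Ω, ∠Z = −∠Y = -90.0°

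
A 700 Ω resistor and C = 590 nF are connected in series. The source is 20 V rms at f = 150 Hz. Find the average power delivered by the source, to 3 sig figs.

75.2 mW

ω = 2πf = 942.5 rad/s
X_C = 1/(ωC) = 1800 Ω
Z = 700 − j1800 Ω
|Z| = √(700² + 1800²) = 1930 Ω
∠Z = arctan(-1800/700) = -68.7°
I = V/|Z| = 10.4 mA
P = VI cos φ = 20 × 0.0104 × cos(-68.7°) = 75.2 mW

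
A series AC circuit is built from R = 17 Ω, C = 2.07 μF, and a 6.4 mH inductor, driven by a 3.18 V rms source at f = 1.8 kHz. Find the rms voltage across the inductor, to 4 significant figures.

ω = 2πf = 11310 rad/s
X_L = ωL = 72.38 Ω
X_C = 1/(ωC) = 42.71 Ω
Net reactance X = X_L − X_C = 29.67 Ω
Z = 17.00 + j29.67 Ω
|Z| = √(17.00² + 29.67²) = 34.19 Ω
I = V/|Z| = 93.00 mA
V_L = I·|Z_L| = 0.09300 × 72.38 = 6.732 V

6.732 V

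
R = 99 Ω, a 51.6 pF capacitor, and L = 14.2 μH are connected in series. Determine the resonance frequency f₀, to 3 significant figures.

5.88 MHz

ω₀ = 1/√(LC) = 1/√(1.42e-05 × 5.16e-11) = 3.694e+07 rad/s
f₀ = ω₀/(2π) = 5.88 MHz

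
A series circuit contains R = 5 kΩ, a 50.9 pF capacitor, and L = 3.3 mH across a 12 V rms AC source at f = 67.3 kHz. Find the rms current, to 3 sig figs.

265 μA

ω = 2πf = 422900 rad/s
X_L = ωL = 1400 Ω
X_C = 1/(ωC) = 46500 Ω
Net reactance X = X_L − X_C = -45100 Ω
Z = 5000 − j45100 Ω
|Z| = √(5000² + 45100²) = 45300 Ω
I = V/|Z| = 12/45300 = 265 μA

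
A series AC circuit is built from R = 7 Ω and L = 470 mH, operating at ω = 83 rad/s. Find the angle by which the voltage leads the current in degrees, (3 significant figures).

79.8°

X_L = ωL = 39.0 Ω
Z = 7.00 + j39.0 Ω
|Z| = √(7.00² + 39.0²) = 39.6 Ω
∠Z = arctan(39.0/7.00) = 79.8°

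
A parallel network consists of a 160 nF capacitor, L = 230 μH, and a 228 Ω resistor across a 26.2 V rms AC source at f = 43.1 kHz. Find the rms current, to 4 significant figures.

ω = 2πf = 270800 rad/s
X_L = ωL = 62.29 Ω
X_C = 1/(ωC) = 23.08 Ω
Parallel: admittances add. Y = 1/R + 1/(jωL) + jωC
Y = (0.004386 + j0.02727) S
|Y| = 0.02762 S → |Z| = 1/|Y| = 36.20 Ω, ∠Z = −∠Y = -80.86°
I = V/|Z| = 26.2/36.20 = 723.8 mA

723.8 mA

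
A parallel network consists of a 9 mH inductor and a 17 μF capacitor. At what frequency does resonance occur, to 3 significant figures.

ω₀ = 1/√(LC) = 1/√(0.009 × 1.7e-05) = 2557 rad/s
f₀ = ω₀/(2π) = 407 Hz

407 Hz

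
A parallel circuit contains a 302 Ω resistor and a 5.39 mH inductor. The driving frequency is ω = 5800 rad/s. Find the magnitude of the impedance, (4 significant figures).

X_L = ωL = 31.26 Ω
Parallel: admittances add. Y = 1/R + 1/(jωL)
Y = (0.003311 − j0.03199) S
|Y| = 0.03216 S → |Z| = 1/|Y| = 31.10 Ω, ∠Z = −∠Y = 84.09°

31.10 Ω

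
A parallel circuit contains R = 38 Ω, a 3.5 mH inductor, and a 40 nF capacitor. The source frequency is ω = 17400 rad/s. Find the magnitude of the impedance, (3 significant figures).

32.6 Ω

X_L = ωL = 60.9 Ω
X_C = 1/(ωC) = 1440 Ω
Parallel: admittances add. Y = 1/R + 1/(jωL) + jωC
Y = (0.0263 − j0.0157) S
|Y| = 0.0307 S → |Z| = 1/|Y| = 32.6 Ω, ∠Z = −∠Y = 30.9°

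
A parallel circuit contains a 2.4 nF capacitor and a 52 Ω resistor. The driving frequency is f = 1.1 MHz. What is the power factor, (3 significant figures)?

0.757

ω = 2πf = 6.912e+06 rad/s
X_C = 1/(ωC) = 60.3 Ω
Parallel: admittances add. Y = 1/R + jωC
Y = (0.0192 + j0.0166) S
|Y| = 0.0254 S → |Z| = 1/|Y| = 39.4 Ω, ∠Z = −∠Y = -40.8°
cos φ = cos(-40.8°) = 0.757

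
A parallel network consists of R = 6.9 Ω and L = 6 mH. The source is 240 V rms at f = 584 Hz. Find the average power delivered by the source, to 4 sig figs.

8.348 kW

ω = 2πf = 3669 rad/s
X_L = ωL = 22.02 Ω
Parallel: admittances add. Y = 1/R + 1/(jωL)
Y = (0.1449 − j0.04542) S
|Y| = 0.1519 S → |Z| = 1/|Y| = 6.584 Ω, ∠Z = −∠Y = 17.40°
I = V/|Z| = 36.45 A
P = VI cos φ = 240 × 36.45 × cos(17.40°) = 8.348 kW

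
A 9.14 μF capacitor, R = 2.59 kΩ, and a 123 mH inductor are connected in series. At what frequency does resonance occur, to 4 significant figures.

ω₀ = 1/√(LC) = 1/√(0.123 × 9.14e-06) = 943.1 rad/s
f₀ = ω₀/(2π) = 150.1 Hz

150.1 Hz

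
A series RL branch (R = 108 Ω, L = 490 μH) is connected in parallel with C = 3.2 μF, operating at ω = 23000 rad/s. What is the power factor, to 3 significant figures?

X_L = ωL = 11.3 Ω
X_C = 1/(ωC) = 13.6 Ω
Branch 1 (R+jX_L): Z₁ = 108 + j11.3 Ω, |Z₁| = 109 Ω
Branch 2 (−jX_C): Z₂ = −j13.6 Ω
Parallel: Z = Z₁Z₂/(Z₁+Z₂), |Z| = 13.7 Ω, ∠Z = -82.8°
cos φ = cos(-82.8°) = 0.125

0.125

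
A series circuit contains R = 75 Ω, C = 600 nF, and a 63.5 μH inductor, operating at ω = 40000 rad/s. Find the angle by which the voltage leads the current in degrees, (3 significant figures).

X_L = ωL = 2.54 Ω
X_C = 1/(ωC) = 41.7 Ω
Net reactance X = X_L − X_C = -39.1 Ω
Z = 75.0 − j39.1 Ω
|Z| = √(75.0² + 39.1²) = 84.6 Ω
∠Z = arctan(-39.1/75.0) = -27.6°

-27.6°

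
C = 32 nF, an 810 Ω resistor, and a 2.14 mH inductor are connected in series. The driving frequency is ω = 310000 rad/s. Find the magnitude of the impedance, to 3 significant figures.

X_L = ωL = 663 Ω
X_C = 1/(ωC) = 101 Ω
Net reactance X = X_L − X_C = 563 Ω
Z = 810 + j563 Ω
|Z| = √(810² + 563²) = 986 Ω

986 Ω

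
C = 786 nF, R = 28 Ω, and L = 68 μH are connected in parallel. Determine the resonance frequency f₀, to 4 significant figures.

ω₀ = 1/√(LC) = 1/√(6.8e-05 × 7.86e-07) = 136800 rad/s
f₀ = ω₀/(2π) = 21.77 kHz

21.77 kHz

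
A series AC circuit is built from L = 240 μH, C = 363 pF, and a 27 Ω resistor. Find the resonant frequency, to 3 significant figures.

ω₀ = 1/√(LC) = 1/√(0.00024 × 3.63e-10) = 3.388e+06 rad/s
f₀ = ω₀/(2π) = 539 kHz

539 kHz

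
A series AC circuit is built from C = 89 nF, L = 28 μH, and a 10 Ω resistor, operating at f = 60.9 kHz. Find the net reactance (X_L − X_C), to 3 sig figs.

ω = 2πf = 382600 rad/s
X_L = ωL = 10.7 Ω
X_C = 1/(ωC) = 29.4 Ω
X = 10.7 − 29.4 = -18.6 Ω

-18.6 Ω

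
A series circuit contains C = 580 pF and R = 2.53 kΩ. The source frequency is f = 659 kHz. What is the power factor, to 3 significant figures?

0.987

ω = 2πf = 4.141e+06 rad/s
X_C = 1/(ωC) = 416 Ω
Z = 2530 − j416 Ω
|Z| = √(2530² + 416²) = 2560 Ω
∠Z = arctan(-416/2530) = -9.35°
cos φ = cos(-9.35°) = 0.987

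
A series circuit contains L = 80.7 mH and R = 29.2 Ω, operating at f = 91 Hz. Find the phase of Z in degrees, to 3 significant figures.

57.7°

ω = 2πf = 571.8 rad/s
X_L = ωL = 46.1 Ω
Z = 29.2 + j46.1 Ω
|Z| = √(29.2² + 46.1²) = 54.6 Ω
∠Z = arctan(46.1/29.2) = 57.7°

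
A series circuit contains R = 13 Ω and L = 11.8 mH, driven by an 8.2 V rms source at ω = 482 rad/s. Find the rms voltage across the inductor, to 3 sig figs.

X_L = ωL = 5.69 Ω
Z = 13.0 + j5.69 Ω
|Z| = √(13.0² + 5.69²) = 14.2 Ω
I = V/|Z| = 578 mA
V_L = I·|Z_L| = 0.578 × 5.69 = 3.29 V

3.29 V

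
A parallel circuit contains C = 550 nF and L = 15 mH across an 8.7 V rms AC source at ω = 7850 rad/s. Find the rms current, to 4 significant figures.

X_L = ωL = 117.8 Ω
X_C = 1/(ωC) = 231.6 Ω
Parallel: admittances add. Y = 1/(jωL) + jωC
Y = (0 − j0.004175) S
|Y| = 0.004175 S → |Z| = 1/|Y| = 239.5 Ω, ∠Z = −∠Y = 90.00°
I = V/|Z| = 8.7/239.5 = 36.32 mA

36.32 mA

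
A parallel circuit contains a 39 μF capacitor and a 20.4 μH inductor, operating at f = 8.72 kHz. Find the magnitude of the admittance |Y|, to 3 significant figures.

1.24 S

ω = 2πf = 54790 rad/s
X_L = ωL = 1.12 Ω
X_C = 1/(ωC) = 0.468 Ω
Parallel: admittances add. Y = 1/(jωL) + jωC
Y = (0 + j1.24) S
|Y| = 1.24 S → |Z| = 1/|Y| = 0.805 Ω, ∠Z = −∠Y = -90.0°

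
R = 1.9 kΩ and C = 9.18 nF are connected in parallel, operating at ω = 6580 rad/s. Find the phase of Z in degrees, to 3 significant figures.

-6.55°

X_C = 1/(ωC) = 16600 Ω
Parallel: admittances add. Y = 1/R + jωC
Y = (0.000526 + j6.04e-05) S
|Y| = 0.000530 S → |Z| = 1/|Y| = 1890 Ω, ∠Z = −∠Y = -6.55°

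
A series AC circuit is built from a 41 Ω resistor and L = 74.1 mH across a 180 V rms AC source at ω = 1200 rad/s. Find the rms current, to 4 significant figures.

X_L = ωL = 88.92 Ω
Z = 41.00 + j88.92 Ω
|Z| = √(41.00² + 88.92²) = 97.92 Ω
I = V/|Z| = 180/97.92 = 1.838 A

1.838 A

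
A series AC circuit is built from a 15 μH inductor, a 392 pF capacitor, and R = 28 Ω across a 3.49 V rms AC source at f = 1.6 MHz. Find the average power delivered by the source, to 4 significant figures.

ω = 2πf = 1.005e+07 rad/s
X_L = ωL = 150.8 Ω
X_C = 1/(ωC) = 253.8 Ω
Net reactance X = X_L − X_C = -103.0 Ω
Z = 28.00 − j103.0 Ω
|Z| = √(28.00² + 103.0²) = 106.7 Ω
∠Z = arctan(-103.0/28.00) = -74.79°
I = V/|Z| = 32.71 mA
P = VI cos φ = 3.49 × 0.03271 × cos(-74.79°) = 29.96 mW

29.96 mW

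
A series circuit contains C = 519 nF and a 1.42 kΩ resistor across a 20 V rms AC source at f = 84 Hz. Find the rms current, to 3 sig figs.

ω = 2πf = 527.8 rad/s
X_C = 1/(ωC) = 3650 Ω
Z = 1420 − j3650 Ω
|Z| = √(1420² + 3650²) = 3920 Ω
I = V/|Z| = 20/3920 = 5.11 mA

5.11 mA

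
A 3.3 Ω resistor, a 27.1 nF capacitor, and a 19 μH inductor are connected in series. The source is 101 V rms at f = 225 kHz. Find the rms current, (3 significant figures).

ω = 2πf = 1.414e+06 rad/s
X_L = ωL = 26.9 Ω
X_C = 1/(ωC) = 26.1 Ω
Net reactance X = X_L − X_C = 0.759 Ω
Z = 3.30 + j0.759 Ω
|Z| = √(3.30² + 0.759²) = 3.39 Ω
I = V/|Z| = 101/3.39 = 29.8 A

29.8 A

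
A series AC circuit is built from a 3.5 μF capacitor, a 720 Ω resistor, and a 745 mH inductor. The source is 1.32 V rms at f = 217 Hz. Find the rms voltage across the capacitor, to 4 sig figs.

0.2559 V

ω = 2πf = 1363 rad/s
X_L = ωL = 1016 Ω
X_C = 1/(ωC) = 209.6 Ω
Net reactance X = X_L − X_C = 806.2 Ω
Z = 720.0 + j806.2 Ω
|Z| = √(720.0² + 806.2²) = 1081 Ω
I = V/|Z| = 1.221 mA
V_C = I·|Z_C| = 0.001221 × 209.6 = 0.2559 V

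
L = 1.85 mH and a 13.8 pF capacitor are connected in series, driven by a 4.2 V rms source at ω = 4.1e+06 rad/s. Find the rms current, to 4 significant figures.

416.3 μA

X_L = ωL = 7585 Ω
X_C = 1/(ωC) = 17670 Ω
Net reactance X = X_L − X_C = -10090 Ω
Z = − j10090 Ω
|Z| = √(0² + 10090²) = 10090 Ω
I = V/|Z| = 4.2/10090 = 416.3 μA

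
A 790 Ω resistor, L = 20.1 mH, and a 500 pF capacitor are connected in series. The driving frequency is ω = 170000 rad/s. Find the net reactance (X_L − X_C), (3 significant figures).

X_L = ωL = 3420 Ω
X_C = 1/(ωC) = 11800 Ω
X = 3420 − 11800 = -8350 Ω

-8350 Ω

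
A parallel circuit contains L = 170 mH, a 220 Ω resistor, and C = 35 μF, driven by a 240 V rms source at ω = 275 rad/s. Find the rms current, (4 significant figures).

3.027 A

X_L = ωL = 46.75 Ω
X_C = 1/(ωC) = 103.9 Ω
Parallel: admittances add. Y = 1/R + 1/(jωL) + jωC
Y = (0.004545 − j0.01177) S
|Y| = 0.01261 S → |Z| = 1/|Y| = 79.28 Ω, ∠Z = −∠Y = 68.88°
I = V/|Z| = 240/79.28 = 3.027 A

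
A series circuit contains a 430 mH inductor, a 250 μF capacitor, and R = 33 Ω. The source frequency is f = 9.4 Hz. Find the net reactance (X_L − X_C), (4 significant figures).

ω = 2πf = 59.06 rad/s
X_L = ωL = 25.40 Ω
X_C = 1/(ωC) = 67.73 Ω
X = 25.40 − 67.73 = -42.33 Ω

-42.33 Ω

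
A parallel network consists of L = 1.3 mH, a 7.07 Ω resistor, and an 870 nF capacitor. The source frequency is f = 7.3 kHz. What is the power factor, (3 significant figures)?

0.987

ω = 2πf = 45870 rad/s
X_L = ωL = 59.6 Ω
X_C = 1/(ωC) = 25.1 Ω
Parallel: admittances add. Y = 1/R + 1/(jωL) + jωC
Y = (0.141 + j0.0231) S
|Y| = 0.143 S → |Z| = 1/|Y| = 6.98 Ω, ∠Z = −∠Y = -9.29°
cos φ = cos(-9.29°) = 0.987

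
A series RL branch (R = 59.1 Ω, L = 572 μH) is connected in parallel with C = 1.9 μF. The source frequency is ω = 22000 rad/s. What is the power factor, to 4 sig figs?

X_L = ωL = 12.58 Ω
X_C = 1/(ωC) = 23.92 Ω
Branch 1 (R+jX_L): Z₁ = 59.10 + j12.58 Ω, |Z₁| = 60.42 Ω
Branch 2 (−jX_C): Z₂ = −j23.92 Ω
Parallel: Z = Z₁Z₂/(Z₁+Z₂), |Z| = 24.02 Ω, ∠Z = -67.12°
cos φ = cos(-67.12°) = 0.3888

0.3888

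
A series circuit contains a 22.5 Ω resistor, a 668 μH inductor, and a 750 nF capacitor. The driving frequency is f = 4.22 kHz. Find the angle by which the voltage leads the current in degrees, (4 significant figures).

-55.37°

ω = 2πf = 26520 rad/s
X_L = ωL = 17.71 Ω
X_C = 1/(ωC) = 50.29 Ω
Net reactance X = X_L − X_C = -32.57 Ω
Z = 22.50 − j32.57 Ω
|Z| = √(22.50² + 32.57²) = 39.59 Ω
∠Z = arctan(-32.57/22.50) = -55.37°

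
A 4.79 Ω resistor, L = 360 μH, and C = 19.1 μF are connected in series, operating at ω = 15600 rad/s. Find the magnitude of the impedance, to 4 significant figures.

5.296 Ω

X_L = ωL = 5.616 Ω
X_C = 1/(ωC) = 3.356 Ω
Net reactance X = X_L − X_C = 2.260 Ω
Z = 4.790 + j2.260 Ω
|Z| = √(4.790² + 2.260²) = 5.296 Ω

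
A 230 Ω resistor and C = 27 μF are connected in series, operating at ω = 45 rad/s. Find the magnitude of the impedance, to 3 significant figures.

855 Ω

X_C = 1/(ωC) = 823 Ω
Z = 230 − j823 Ω
|Z| = √(230² + 823²) = 855 Ω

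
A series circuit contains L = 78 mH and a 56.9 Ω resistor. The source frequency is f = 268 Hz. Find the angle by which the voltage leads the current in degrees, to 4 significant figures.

ω = 2πf = 1684 rad/s
X_L = ωL = 131.3 Ω
Z = 56.90 + j131.3 Ω
|Z| = √(56.90² + 131.3²) = 143.1 Ω
∠Z = arctan(131.3/56.90) = 66.58°

66.58°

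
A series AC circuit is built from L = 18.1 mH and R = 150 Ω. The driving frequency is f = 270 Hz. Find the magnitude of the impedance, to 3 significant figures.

ω = 2πf = 1696 rad/s
X_L = ωL = 30.7 Ω
Z = 150 + j30.7 Ω
|Z| = √(150² + 30.7²) = 153 Ω

153 Ω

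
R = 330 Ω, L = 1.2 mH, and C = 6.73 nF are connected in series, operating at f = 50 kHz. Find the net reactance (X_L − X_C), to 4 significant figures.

-95.98 Ω

ω = 2πf = 314200 rad/s
X_L = ωL = 377.0 Ω
X_C = 1/(ωC) = 473.0 Ω
X = 377.0 − 473.0 = -95.98 Ω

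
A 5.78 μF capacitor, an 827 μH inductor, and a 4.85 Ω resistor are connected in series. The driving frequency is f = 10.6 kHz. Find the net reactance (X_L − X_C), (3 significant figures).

52.5 Ω

ω = 2πf = 66600 rad/s
X_L = ωL = 55.1 Ω
X_C = 1/(ωC) = 2.60 Ω
X = 55.1 − 2.60 = 52.5 Ω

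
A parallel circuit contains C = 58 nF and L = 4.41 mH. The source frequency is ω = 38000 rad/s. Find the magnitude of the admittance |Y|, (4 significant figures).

X_L = ωL = 167.6 Ω
X_C = 1/(ωC) = 453.7 Ω
Parallel: admittances add. Y = 1/(jωL) + jωC
Y = (0 − j0.003763) S
|Y| = 0.003763 S → |Z| = 1/|Y| = 265.7 Ω, ∠Z = −∠Y = 90.00°

3.763 mS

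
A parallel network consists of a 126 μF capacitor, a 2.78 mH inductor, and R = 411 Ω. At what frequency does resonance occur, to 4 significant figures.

ω₀ = 1/√(LC) = 1/√(0.00278 × 0.000126) = 1690 rad/s
f₀ = ω₀/(2π) = 268.9 Hz

268.9 Hz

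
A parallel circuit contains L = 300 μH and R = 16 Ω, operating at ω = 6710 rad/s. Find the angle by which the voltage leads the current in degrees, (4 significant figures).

X_L = ωL = 2.013 Ω
Parallel: admittances add. Y = 1/R + 1/(jωL)
Y = (0.06250 − j0.4968) S
|Y| = 0.5007 S → |Z| = 1/|Y| = 1.997 Ω, ∠Z = −∠Y = 82.83°

82.83°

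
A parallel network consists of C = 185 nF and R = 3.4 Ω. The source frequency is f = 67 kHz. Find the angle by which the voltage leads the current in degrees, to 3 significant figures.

-14.8°

ω = 2πf = 421000 rad/s
X_C = 1/(ωC) = 12.8 Ω
Parallel: admittances add. Y = 1/R + jωC
Y = (0.294 + j0.0779) S
|Y| = 0.304 S → |Z| = 1/|Y| = 3.29 Ω, ∠Z = −∠Y = -14.8°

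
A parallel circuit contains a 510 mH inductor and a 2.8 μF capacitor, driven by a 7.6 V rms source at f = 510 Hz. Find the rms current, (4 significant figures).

63.54 mA

ω = 2πf = 3204 rad/s
X_L = ωL = 1634 Ω
X_C = 1/(ωC) = 111.5 Ω
Parallel: admittances add. Y = 1/(jωL) + jωC
Y = (0 + j0.008360) S
|Y| = 0.008360 S → |Z| = 1/|Y| = 119.6 Ω, ∠Z = −∠Y = -90.00°
I = V/|Z| = 7.6/119.6 = 63.54 mA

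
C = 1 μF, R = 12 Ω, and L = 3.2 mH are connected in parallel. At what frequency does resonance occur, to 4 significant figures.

ω₀ = 1/√(LC) = 1/√(0.0032 × 1e-06) = 17680 rad/s
f₀ = ω₀/(2π) = 2.813 kHz

2.813 kHz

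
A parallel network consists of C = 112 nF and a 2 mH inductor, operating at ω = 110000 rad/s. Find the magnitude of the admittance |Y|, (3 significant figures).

X_L = ωL = 220 Ω
X_C = 1/(ωC) = 81.2 Ω
Parallel: admittances add. Y = 1/(jωL) + jωC
Y = (0 + j0.00777) S
|Y| = 0.00777 S → |Z| = 1/|Y| = 129 Ω, ∠Z = −∠Y = -90.0°

7.77 mS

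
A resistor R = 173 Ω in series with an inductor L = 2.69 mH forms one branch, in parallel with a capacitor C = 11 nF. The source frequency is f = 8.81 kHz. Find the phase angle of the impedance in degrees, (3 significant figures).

34.1°

ω = 2πf = 55350 rad/s
X_L = ωL = 149 Ω
X_C = 1/(ωC) = 1640 Ω
Branch 1 (R+jX_L): Z₁ = 173 + j149 Ω, |Z₁| = 228 Ω
Branch 2 (−jX_C): Z₂ = −j1640 Ω
Parallel: Z = Z₁Z₂/(Z₁+Z₂), |Z| = 249 Ω, ∠Z = 34.1°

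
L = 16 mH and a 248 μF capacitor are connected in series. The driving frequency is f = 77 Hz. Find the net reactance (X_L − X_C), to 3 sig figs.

ω = 2πf = 483.8 rad/s
X_L = ωL = 7.74 Ω
X_C = 1/(ωC) = 8.33 Ω
X = 7.74 − 8.33 = -0.594 Ω

-0.594 Ω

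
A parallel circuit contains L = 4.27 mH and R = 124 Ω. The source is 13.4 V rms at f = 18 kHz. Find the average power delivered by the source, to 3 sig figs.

1.45 W

ω = 2πf = 113100 rad/s
X_L = ωL = 483 Ω
Parallel: admittances add. Y = 1/R + 1/(jωL)
Y = (0.00806 − j0.00207) S
|Y| = 0.00833 S → |Z| = 1/|Y| = 120 Ω, ∠Z = −∠Y = 14.4°
I = V/|Z| = 112 mA
P = VI cos φ = 13.4 × 0.112 × cos(14.4°) = 1.45 W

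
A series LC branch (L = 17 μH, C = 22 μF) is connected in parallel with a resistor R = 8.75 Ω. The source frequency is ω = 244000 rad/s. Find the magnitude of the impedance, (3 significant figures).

X_L = ωL = 4.15 Ω
X_C = 1/(ωC) = 0.186 Ω
Branch 1: Z₁ = R = 8.75 Ω
Branch 2 (series LC): Z₂ = j(X_L − X_C) = j3.96 Ω
Parallel: Z = Z₁Z₂/(Z₁+Z₂), |Z| = 3.61 Ω, ∠Z = 65.6°

3.61 Ω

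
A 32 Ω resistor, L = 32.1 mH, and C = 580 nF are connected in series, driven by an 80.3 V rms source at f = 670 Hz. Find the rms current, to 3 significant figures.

291 mA

ω = 2πf = 4210 rad/s
X_L = ωL = 135 Ω
X_C = 1/(ωC) = 410 Ω
Net reactance X = X_L − X_C = -274 Ω
Z = 32.0 − j274 Ω
|Z| = √(32.0² + 274²) = 276 Ω
I = V/|Z| = 80.3/276 = 291 mA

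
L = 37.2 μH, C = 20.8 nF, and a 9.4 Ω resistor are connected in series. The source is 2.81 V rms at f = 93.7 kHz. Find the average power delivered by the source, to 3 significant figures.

20.3 mW

ω = 2πf = 588700 rad/s
X_L = ωL = 21.9 Ω
X_C = 1/(ωC) = 81.7 Ω
Net reactance X = X_L − X_C = -59.8 Ω
Z = 9.40 − j59.8 Ω
|Z| = √(9.40² + 59.8²) = 60.5 Ω
∠Z = arctan(-59.8/9.40) = -81.1°
I = V/|Z| = 46.4 mA
P = VI cos φ = 2.81 × 0.0464 × cos(-81.1°) = 20.3 mW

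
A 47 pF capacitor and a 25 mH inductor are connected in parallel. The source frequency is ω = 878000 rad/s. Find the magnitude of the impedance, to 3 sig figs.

X_L = ωL = 22000 Ω
X_C = 1/(ωC) = 24200 Ω
Parallel: admittances add. Y = 1/(jωL) + jωC
Y = (0 − j4.29e-06) S
|Y| = 4.29e-06 S → |Z| = 1/|Y| = 233000 Ω, ∠Z = −∠Y = 90.0°

233000 Ω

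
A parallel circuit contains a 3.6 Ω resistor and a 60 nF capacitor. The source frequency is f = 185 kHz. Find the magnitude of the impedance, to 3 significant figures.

ω = 2πf = 1.162e+06 rad/s
X_C = 1/(ωC) = 14.3 Ω
Parallel: admittances add. Y = 1/R + jωC
Y = (0.278 + j0.0697) S
|Y| = 0.286 S → |Z| = 1/|Y| = 3.49 Ω, ∠Z = −∠Y = -14.1°

3.49 Ω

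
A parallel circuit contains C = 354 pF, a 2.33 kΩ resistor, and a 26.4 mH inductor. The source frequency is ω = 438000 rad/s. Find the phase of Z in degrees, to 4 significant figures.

-9.077°

X_L = ωL = 11560 Ω
X_C = 1/(ωC) = 6449 Ω
Parallel: admittances add. Y = 1/R + 1/(jωL) + jωC
Y = (0.0004292 + j6.857e-05) S
|Y| = 0.0004346 S → |Z| = 1/|Y| = 2301 Ω, ∠Z = −∠Y = -9.077°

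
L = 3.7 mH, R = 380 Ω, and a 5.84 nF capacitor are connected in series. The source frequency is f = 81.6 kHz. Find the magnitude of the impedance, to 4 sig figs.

ω = 2πf = 512700 rad/s
X_L = ωL = 1897 Ω
X_C = 1/(ωC) = 334.0 Ω
Net reactance X = X_L − X_C = 1563 Ω
Z = 380.0 + j1563 Ω
|Z| = √(380.0² + 1563²) = 1609 Ω

1609 Ω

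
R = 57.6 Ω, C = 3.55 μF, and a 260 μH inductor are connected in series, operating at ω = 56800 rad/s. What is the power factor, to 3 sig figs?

0.986

X_L = ωL = 14.8 Ω
X_C = 1/(ωC) = 4.96 Ω
Net reactance X = X_L − X_C = 9.81 Ω
Z = 57.6 + j9.81 Ω
|Z| = √(57.6² + 9.81²) = 58.4 Ω
∠Z = arctan(9.81/57.6) = 9.66°
cos φ = cos(9.66°) = 0.986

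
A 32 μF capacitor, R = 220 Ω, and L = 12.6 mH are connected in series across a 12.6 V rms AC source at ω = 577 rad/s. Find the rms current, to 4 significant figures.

X_L = ωL = 7.270 Ω
X_C = 1/(ωC) = 54.16 Ω
Net reactance X = X_L − X_C = -46.89 Ω
Z = 220.0 − j46.89 Ω
|Z| = √(220.0² + 46.89²) = 224.9 Ω
I = V/|Z| = 12.6/224.9 = 56.01 mA

56.01 mA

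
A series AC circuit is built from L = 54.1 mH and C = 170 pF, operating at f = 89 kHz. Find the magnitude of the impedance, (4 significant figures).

19730 Ω

ω = 2πf = 559200 rad/s
X_L = ωL = 30250 Ω
X_C = 1/(ωC) = 10520 Ω
Net reactance X = X_L − X_C = 19730 Ω
Z = j19730 Ω
|Z| = √(0² + 19730²) = 19730 Ω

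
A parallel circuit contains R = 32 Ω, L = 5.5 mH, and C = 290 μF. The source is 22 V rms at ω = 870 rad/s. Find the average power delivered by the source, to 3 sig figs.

X_L = ωL = 4.79 Ω
X_C = 1/(ωC) = 3.96 Ω
Parallel: admittances add. Y = 1/R + 1/(jωL) + jωC
Y = (0.0312 + j0.0433) S
|Y| = 0.0534 S → |Z| = 1/|Y| = 18.7 Ω, ∠Z = −∠Y = -54.2°
I = V/|Z| = 1.18 A
P = VI cos φ = 22 × 1.18 × cos(-54.2°) = 15.1 W

15.1 W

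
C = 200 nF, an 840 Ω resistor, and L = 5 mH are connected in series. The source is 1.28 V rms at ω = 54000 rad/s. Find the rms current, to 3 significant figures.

X_L = ωL = 270 Ω
X_C = 1/(ωC) = 92.6 Ω
Net reactance X = X_L − X_C = 177 Ω
Z = 840 + j177 Ω
|Z| = √(840² + 177²) = 859 Ω
I = V/|Z| = 1.28/859 = 1.49 mA

1.49 mA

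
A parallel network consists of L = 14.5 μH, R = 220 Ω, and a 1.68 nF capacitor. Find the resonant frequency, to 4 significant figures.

ω₀ = 1/√(LC) = 1/√(1.45e-05 × 1.68e-09) = 6.407e+06 rad/s
f₀ = ω₀/(2π) = 1.020 MHz

1.020 MHz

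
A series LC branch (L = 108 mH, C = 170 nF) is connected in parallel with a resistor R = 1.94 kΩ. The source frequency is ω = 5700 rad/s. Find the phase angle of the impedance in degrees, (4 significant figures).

X_L = ωL = 615.6 Ω
X_C = 1/(ωC) = 1032 Ω
Branch 1: Z₁ = R = 1940 Ω
Branch 2 (series LC): Z₂ = j(X_L − X_C) = −j416.4 Ω
Parallel: Z = Z₁Z₂/(Z₁+Z₂), |Z| = 407.1 Ω, ∠Z = -77.89°

-77.89°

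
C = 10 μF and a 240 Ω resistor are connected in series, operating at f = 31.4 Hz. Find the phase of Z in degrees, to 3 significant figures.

-64.7°

ω = 2πf = 197.3 rad/s
X_C = 1/(ωC) = 507 Ω
Z = 240 − j507 Ω
|Z| = √(240² + 507²) = 561 Ω
∠Z = arctan(-507/240) = -64.7°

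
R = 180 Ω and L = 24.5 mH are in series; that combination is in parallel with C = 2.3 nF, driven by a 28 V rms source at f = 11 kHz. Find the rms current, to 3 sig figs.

ω = 2πf = 69120 rad/s
X_L = ωL = 1690 Ω
X_C = 1/(ωC) = 6290 Ω
Branch 1 (R+jX_L): Z₁ = 180 + j1690 Ω, |Z₁| = 1700 Ω
Branch 2 (−jX_C): Z₂ = −j6290 Ω
Parallel: Z = Z₁Z₂/(Z₁+Z₂), |Z| = 2330 Ω, ∠Z = 81.7°
I = V/|Z| = 28/2330 = 12.0 mA

12.0 mA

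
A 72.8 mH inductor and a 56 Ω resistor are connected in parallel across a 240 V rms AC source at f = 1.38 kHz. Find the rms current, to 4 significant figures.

ω = 2πf = 8671 rad/s
X_L = ωL = 631.2 Ω
Parallel: admittances add. Y = 1/R + 1/(jωL)
Y = (0.01786 − j0.001584) S
|Y| = 0.01793 S → |Z| = 1/|Y| = 55.78 Ω, ∠Z = −∠Y = 5.070°
I = V/|Z| = 240/55.78 = 4.303 A

4.303 A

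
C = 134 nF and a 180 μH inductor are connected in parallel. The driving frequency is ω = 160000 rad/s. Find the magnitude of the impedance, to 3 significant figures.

X_L = ωL = 28.8 Ω
X_C = 1/(ωC) = 46.6 Ω
Parallel: admittances add. Y = 1/(jωL) + jωC
Y = (0 − j0.0133) S
|Y| = 0.0133 S → |Z| = 1/|Y| = 75.3 Ω, ∠Z = −∠Y = 90.0°

75.3 Ω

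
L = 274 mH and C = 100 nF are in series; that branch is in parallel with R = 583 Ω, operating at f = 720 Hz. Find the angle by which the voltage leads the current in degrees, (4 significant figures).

-30.98°

ω = 2πf = 4524 rad/s
X_L = ωL = 1240 Ω
X_C = 1/(ωC) = 2210 Ω
Branch 1: Z₁ = R = 583.0 Ω
Branch 2 (series LC): Z₂ = j(X_L − X_C) = −j970.9 Ω
Parallel: Z = Z₁Z₂/(Z₁+Z₂), |Z| = 499.8 Ω, ∠Z = -30.98°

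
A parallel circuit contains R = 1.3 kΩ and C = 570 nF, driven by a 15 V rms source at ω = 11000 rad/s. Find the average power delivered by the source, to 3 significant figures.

X_C = 1/(ωC) = 159 Ω
Parallel: admittances add. Y = 1/R + jωC
Y = (0.000769 + j0.00627) S
|Y| = 0.00632 S → |Z| = 1/|Y| = 158 Ω, ∠Z = −∠Y = -83.0°
I = V/|Z| = 94.8 mA
P = VI cos φ = 15 × 0.0948 × cos(-83.0°) = 173 mW

173 mW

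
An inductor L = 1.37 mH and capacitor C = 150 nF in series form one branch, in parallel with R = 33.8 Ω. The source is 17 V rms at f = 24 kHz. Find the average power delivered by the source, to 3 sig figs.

ω = 2πf = 150800 rad/s
X_L = ωL = 207 Ω
X_C = 1/(ωC) = 44.2 Ω
Branch 1: Z₁ = R = 33.8 Ω
Branch 2 (series LC): Z₂ = j(X_L − X_C) = j162 Ω
Parallel: Z = Z₁Z₂/(Z₁+Z₂), |Z| = 33.1 Ω, ∠Z = 11.8°
I = V/|Z| = 514 mA
P = VI cos φ = 17 × 0.514 × cos(11.8°) = 8.55 W

8.55 W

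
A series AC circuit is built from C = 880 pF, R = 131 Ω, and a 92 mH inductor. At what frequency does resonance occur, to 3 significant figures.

17.7 kHz

ω₀ = 1/√(LC) = 1/√(0.092 × 8.8e-10) = 111100 rad/s
f₀ = ω₀/(2π) = 17.7 kHz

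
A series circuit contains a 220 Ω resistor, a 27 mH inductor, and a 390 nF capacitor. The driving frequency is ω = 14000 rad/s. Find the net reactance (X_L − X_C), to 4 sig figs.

X_L = ωL = 378.0 Ω
X_C = 1/(ωC) = 183.2 Ω
X = 378.0 − 183.2 = 194.8 Ω

194.8 Ω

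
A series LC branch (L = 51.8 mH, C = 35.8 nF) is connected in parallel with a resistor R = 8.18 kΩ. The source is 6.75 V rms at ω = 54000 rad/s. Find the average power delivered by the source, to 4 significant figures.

X_L = ωL = 2797 Ω
X_C = 1/(ωC) = 517.3 Ω
Branch 1: Z₁ = R = 8180 Ω
Branch 2 (series LC): Z₂ = j(X_L − X_C) = j2280 Ω
Parallel: Z = Z₁Z₂/(Z₁+Z₂), |Z| = 2196 Ω, ∠Z = 74.43°
I = V/|Z| = 3.073 mA
P = VI cos φ = 6.75 × 0.003073 × cos(74.43°) = 5.570 mW

5.570 mW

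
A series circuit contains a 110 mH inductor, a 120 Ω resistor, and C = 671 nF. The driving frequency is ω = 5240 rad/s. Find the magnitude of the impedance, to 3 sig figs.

316 Ω

X_L = ωL = 576 Ω
X_C = 1/(ωC) = 284 Ω
Net reactance X = X_L − X_C = 292 Ω
Z = 120 + j292 Ω
|Z| = √(120² + 292²) = 316 Ω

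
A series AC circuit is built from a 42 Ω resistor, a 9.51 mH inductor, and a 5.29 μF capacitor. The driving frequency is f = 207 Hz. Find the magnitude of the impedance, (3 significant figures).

ω = 2πf = 1301 rad/s
X_L = ωL = 12.4 Ω
X_C = 1/(ωC) = 145 Ω
Net reactance X = X_L − X_C = -133 Ω
Z = 42.0 − j133 Ω
|Z| = √(42.0² + 133²) = 139 Ω

139 Ω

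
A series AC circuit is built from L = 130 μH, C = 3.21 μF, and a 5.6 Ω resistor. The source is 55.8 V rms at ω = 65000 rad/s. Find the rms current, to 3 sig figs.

X_L = ωL = 8.45 Ω
X_C = 1/(ωC) = 4.79 Ω
Net reactance X = X_L − X_C = 3.66 Ω
Z = 5.60 + j3.66 Ω
|Z| = √(5.60² + 3.66²) = 6.69 Ω
I = V/|Z| = 55.8/6.69 = 8.34 A

8.34 A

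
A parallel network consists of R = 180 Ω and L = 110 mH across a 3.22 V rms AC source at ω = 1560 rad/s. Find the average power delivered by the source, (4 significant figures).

57.60 mW

X_L = ωL = 171.6 Ω
Parallel: admittances add. Y = 1/R + 1/(jωL)
Y = (0.005556 − j0.005828) S
|Y| = 0.008051 S → |Z| = 1/|Y| = 124.2 Ω, ∠Z = −∠Y = 46.37°
I = V/|Z| = 25.93 mA
P = VI cos φ = 3.22 × 0.02593 × cos(46.37°) = 57.60 mW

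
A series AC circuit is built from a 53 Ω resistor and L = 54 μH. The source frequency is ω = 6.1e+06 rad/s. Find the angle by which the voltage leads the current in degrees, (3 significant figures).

X_L = ωL = 329 Ω
Z = 53.0 + j329 Ω
|Z| = √(53.0² + 329²) = 334 Ω
∠Z = arctan(329/53.0) = 80.9°

80.9°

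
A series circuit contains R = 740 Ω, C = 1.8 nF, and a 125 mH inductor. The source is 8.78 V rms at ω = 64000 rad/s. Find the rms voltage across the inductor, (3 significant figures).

69.9 V

X_L = ωL = 8000 Ω
X_C = 1/(ωC) = 8680 Ω
Net reactance X = X_L − X_C = -681 Ω
Z = 740 − j681 Ω
|Z| = √(740² + 681²) = 1010 Ω
I = V/|Z| = 8.73 mA
V_L = I·|Z_L| = 0.00873 × 8000 = 69.9 V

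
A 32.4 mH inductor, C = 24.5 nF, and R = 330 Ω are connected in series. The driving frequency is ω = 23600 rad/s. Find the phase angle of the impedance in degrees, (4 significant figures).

-71.12°

X_L = ωL = 764.6 Ω
X_C = 1/(ωC) = 1730 Ω
Net reactance X = X_L − X_C = -964.9 Ω
Z = 330.0 − j964.9 Ω
|Z| = √(330.0² + 964.9²) = 1020 Ω
∠Z = arctan(-964.9/330.0) = -71.12°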